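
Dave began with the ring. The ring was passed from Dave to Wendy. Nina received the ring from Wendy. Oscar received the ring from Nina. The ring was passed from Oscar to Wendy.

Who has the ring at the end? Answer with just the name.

Answer: Wendy

Derivation:
Tracking the ring through each event:
Start: Dave has the ring.
After event 1: Wendy has the ring.
After event 2: Nina has the ring.
After event 3: Oscar has the ring.
After event 4: Wendy has the ring.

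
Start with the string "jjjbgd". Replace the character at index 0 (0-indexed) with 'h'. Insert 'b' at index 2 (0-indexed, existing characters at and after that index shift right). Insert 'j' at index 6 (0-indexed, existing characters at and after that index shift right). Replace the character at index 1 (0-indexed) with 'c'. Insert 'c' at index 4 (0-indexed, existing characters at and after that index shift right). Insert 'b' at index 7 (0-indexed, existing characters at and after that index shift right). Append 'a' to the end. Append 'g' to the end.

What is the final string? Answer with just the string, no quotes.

Answer: hcbjcbgbjdag

Derivation:
Applying each edit step by step:
Start: "jjjbgd"
Op 1 (replace idx 0: 'j' -> 'h'): "jjjbgd" -> "hjjbgd"
Op 2 (insert 'b' at idx 2): "hjjbgd" -> "hjbjbgd"
Op 3 (insert 'j' at idx 6): "hjbjbgd" -> "hjbjbgjd"
Op 4 (replace idx 1: 'j' -> 'c'): "hjbjbgjd" -> "hcbjbgjd"
Op 5 (insert 'c' at idx 4): "hcbjbgjd" -> "hcbjcbgjd"
Op 6 (insert 'b' at idx 7): "hcbjcbgjd" -> "hcbjcbgbjd"
Op 7 (append 'a'): "hcbjcbgbjd" -> "hcbjcbgbjda"
Op 8 (append 'g'): "hcbjcbgbjda" -> "hcbjcbgbjdag"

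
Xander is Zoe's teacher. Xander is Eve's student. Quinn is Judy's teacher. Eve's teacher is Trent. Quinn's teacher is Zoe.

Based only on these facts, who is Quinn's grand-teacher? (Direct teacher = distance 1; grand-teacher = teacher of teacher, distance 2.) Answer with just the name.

Answer: Xander

Derivation:
Reconstructing the teacher chain from the given facts:
  Trent -> Eve -> Xander -> Zoe -> Quinn -> Judy
(each arrow means 'teacher of the next')
Positions in the chain (0 = top):
  position of Trent: 0
  position of Eve: 1
  position of Xander: 2
  position of Zoe: 3
  position of Quinn: 4
  position of Judy: 5

Quinn is at position 4; the grand-teacher is 2 steps up the chain, i.e. position 2: Xander.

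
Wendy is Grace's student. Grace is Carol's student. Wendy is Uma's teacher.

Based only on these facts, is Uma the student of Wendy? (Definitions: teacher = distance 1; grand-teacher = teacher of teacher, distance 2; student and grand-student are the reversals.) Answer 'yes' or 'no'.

Reconstructing the teacher chain from the given facts:
  Carol -> Grace -> Wendy -> Uma
(each arrow means 'teacher of the next')
Positions in the chain (0 = top):
  position of Carol: 0
  position of Grace: 1
  position of Wendy: 2
  position of Uma: 3

Uma is at position 3, Wendy is at position 2; signed distance (j - i) = -1.
'student' requires j - i = -1. Actual distance is -1, so the relation HOLDS.

Answer: yes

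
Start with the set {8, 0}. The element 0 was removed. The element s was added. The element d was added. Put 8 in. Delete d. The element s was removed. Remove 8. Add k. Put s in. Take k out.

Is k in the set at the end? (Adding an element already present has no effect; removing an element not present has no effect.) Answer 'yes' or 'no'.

Tracking the set through each operation:
Start: {0, 8}
Event 1 (remove 0): removed. Set: {8}
Event 2 (add s): added. Set: {8, s}
Event 3 (add d): added. Set: {8, d, s}
Event 4 (add 8): already present, no change. Set: {8, d, s}
Event 5 (remove d): removed. Set: {8, s}
Event 6 (remove s): removed. Set: {8}
Event 7 (remove 8): removed. Set: {}
Event 8 (add k): added. Set: {k}
Event 9 (add s): added. Set: {k, s}
Event 10 (remove k): removed. Set: {s}

Final set: {s} (size 1)
k is NOT in the final set.

Answer: no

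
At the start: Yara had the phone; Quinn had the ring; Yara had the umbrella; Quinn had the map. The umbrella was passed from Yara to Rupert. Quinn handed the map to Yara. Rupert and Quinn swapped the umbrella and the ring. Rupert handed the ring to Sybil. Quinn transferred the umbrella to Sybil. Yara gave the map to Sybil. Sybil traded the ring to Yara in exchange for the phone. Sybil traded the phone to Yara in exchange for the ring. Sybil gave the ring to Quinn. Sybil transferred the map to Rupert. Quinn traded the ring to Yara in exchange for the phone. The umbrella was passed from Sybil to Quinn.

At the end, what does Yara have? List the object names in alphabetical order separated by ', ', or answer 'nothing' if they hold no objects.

Answer: ring

Derivation:
Tracking all object holders:
Start: phone:Yara, ring:Quinn, umbrella:Yara, map:Quinn
Event 1 (give umbrella: Yara -> Rupert). State: phone:Yara, ring:Quinn, umbrella:Rupert, map:Quinn
Event 2 (give map: Quinn -> Yara). State: phone:Yara, ring:Quinn, umbrella:Rupert, map:Yara
Event 3 (swap umbrella<->ring: now umbrella:Quinn, ring:Rupert). State: phone:Yara, ring:Rupert, umbrella:Quinn, map:Yara
Event 4 (give ring: Rupert -> Sybil). State: phone:Yara, ring:Sybil, umbrella:Quinn, map:Yara
Event 5 (give umbrella: Quinn -> Sybil). State: phone:Yara, ring:Sybil, umbrella:Sybil, map:Yara
Event 6 (give map: Yara -> Sybil). State: phone:Yara, ring:Sybil, umbrella:Sybil, map:Sybil
Event 7 (swap ring<->phone: now ring:Yara, phone:Sybil). State: phone:Sybil, ring:Yara, umbrella:Sybil, map:Sybil
Event 8 (swap phone<->ring: now phone:Yara, ring:Sybil). State: phone:Yara, ring:Sybil, umbrella:Sybil, map:Sybil
Event 9 (give ring: Sybil -> Quinn). State: phone:Yara, ring:Quinn, umbrella:Sybil, map:Sybil
Event 10 (give map: Sybil -> Rupert). State: phone:Yara, ring:Quinn, umbrella:Sybil, map:Rupert
Event 11 (swap ring<->phone: now ring:Yara, phone:Quinn). State: phone:Quinn, ring:Yara, umbrella:Sybil, map:Rupert
Event 12 (give umbrella: Sybil -> Quinn). State: phone:Quinn, ring:Yara, umbrella:Quinn, map:Rupert

Final state: phone:Quinn, ring:Yara, umbrella:Quinn, map:Rupert
Yara holds: ring.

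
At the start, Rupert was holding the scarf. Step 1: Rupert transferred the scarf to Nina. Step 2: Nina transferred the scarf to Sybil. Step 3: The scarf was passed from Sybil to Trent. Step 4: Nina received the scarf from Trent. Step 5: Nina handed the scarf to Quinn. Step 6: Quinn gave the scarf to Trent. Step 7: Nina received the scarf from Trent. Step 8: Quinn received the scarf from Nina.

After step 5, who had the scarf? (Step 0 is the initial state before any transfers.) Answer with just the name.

Tracking the scarf holder through step 5:
After step 0 (start): Rupert
After step 1: Nina
After step 2: Sybil
After step 3: Trent
After step 4: Nina
After step 5: Quinn

At step 5, the holder is Quinn.

Answer: Quinn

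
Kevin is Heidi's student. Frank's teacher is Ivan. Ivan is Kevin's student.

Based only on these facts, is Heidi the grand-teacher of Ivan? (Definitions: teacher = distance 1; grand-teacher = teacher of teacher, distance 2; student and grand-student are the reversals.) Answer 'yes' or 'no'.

Reconstructing the teacher chain from the given facts:
  Heidi -> Kevin -> Ivan -> Frank
(each arrow means 'teacher of the next')
Positions in the chain (0 = top):
  position of Heidi: 0
  position of Kevin: 1
  position of Ivan: 2
  position of Frank: 3

Heidi is at position 0, Ivan is at position 2; signed distance (j - i) = 2.
'grand-teacher' requires j - i = 2. Actual distance is 2, so the relation HOLDS.

Answer: yes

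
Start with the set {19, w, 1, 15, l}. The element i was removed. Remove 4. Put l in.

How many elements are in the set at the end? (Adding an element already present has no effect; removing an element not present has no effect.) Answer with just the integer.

Tracking the set through each operation:
Start: {1, 15, 19, l, w}
Event 1 (remove i): not present, no change. Set: {1, 15, 19, l, w}
Event 2 (remove 4): not present, no change. Set: {1, 15, 19, l, w}
Event 3 (add l): already present, no change. Set: {1, 15, 19, l, w}

Final set: {1, 15, 19, l, w} (size 5)

Answer: 5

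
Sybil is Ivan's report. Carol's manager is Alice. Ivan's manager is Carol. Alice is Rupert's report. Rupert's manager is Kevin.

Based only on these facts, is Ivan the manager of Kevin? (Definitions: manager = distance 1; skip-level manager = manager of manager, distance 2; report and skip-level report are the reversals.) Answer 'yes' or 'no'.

Reconstructing the manager chain from the given facts:
  Kevin -> Rupert -> Alice -> Carol -> Ivan -> Sybil
(each arrow means 'manager of the next')
Positions in the chain (0 = top):
  position of Kevin: 0
  position of Rupert: 1
  position of Alice: 2
  position of Carol: 3
  position of Ivan: 4
  position of Sybil: 5

Ivan is at position 4, Kevin is at position 0; signed distance (j - i) = -4.
'manager' requires j - i = 1. Actual distance is -4, so the relation does NOT hold.

Answer: no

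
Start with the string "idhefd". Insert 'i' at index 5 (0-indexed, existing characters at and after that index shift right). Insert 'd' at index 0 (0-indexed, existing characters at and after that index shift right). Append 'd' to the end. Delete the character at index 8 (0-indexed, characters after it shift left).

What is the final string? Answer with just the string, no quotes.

Applying each edit step by step:
Start: "idhefd"
Op 1 (insert 'i' at idx 5): "idhefd" -> "idhefid"
Op 2 (insert 'd' at idx 0): "idhefid" -> "didhefid"
Op 3 (append 'd'): "didhefid" -> "didhefidd"
Op 4 (delete idx 8 = 'd'): "didhefidd" -> "didhefid"

Answer: didhefid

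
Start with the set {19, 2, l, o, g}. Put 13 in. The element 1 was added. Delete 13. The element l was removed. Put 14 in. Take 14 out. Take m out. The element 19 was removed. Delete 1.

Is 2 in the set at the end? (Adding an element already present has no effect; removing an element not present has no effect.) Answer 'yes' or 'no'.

Tracking the set through each operation:
Start: {19, 2, g, l, o}
Event 1 (add 13): added. Set: {13, 19, 2, g, l, o}
Event 2 (add 1): added. Set: {1, 13, 19, 2, g, l, o}
Event 3 (remove 13): removed. Set: {1, 19, 2, g, l, o}
Event 4 (remove l): removed. Set: {1, 19, 2, g, o}
Event 5 (add 14): added. Set: {1, 14, 19, 2, g, o}
Event 6 (remove 14): removed. Set: {1, 19, 2, g, o}
Event 7 (remove m): not present, no change. Set: {1, 19, 2, g, o}
Event 8 (remove 19): removed. Set: {1, 2, g, o}
Event 9 (remove 1): removed. Set: {2, g, o}

Final set: {2, g, o} (size 3)
2 is in the final set.

Answer: yes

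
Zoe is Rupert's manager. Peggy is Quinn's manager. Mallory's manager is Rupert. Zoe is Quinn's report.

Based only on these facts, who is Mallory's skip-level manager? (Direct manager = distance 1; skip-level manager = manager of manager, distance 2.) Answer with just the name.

Reconstructing the manager chain from the given facts:
  Peggy -> Quinn -> Zoe -> Rupert -> Mallory
(each arrow means 'manager of the next')
Positions in the chain (0 = top):
  position of Peggy: 0
  position of Quinn: 1
  position of Zoe: 2
  position of Rupert: 3
  position of Mallory: 4

Mallory is at position 4; the skip-level manager is 2 steps up the chain, i.e. position 2: Zoe.

Answer: Zoe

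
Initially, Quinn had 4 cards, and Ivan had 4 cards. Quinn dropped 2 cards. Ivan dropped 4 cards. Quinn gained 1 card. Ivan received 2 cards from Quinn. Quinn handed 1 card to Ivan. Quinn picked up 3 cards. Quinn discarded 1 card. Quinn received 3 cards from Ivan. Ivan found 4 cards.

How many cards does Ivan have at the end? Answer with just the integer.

Tracking counts step by step:
Start: Quinn=4, Ivan=4
Event 1 (Quinn -2): Quinn: 4 -> 2. State: Quinn=2, Ivan=4
Event 2 (Ivan -4): Ivan: 4 -> 0. State: Quinn=2, Ivan=0
Event 3 (Quinn +1): Quinn: 2 -> 3. State: Quinn=3, Ivan=0
Event 4 (Quinn -> Ivan, 2): Quinn: 3 -> 1, Ivan: 0 -> 2. State: Quinn=1, Ivan=2
Event 5 (Quinn -> Ivan, 1): Quinn: 1 -> 0, Ivan: 2 -> 3. State: Quinn=0, Ivan=3
Event 6 (Quinn +3): Quinn: 0 -> 3. State: Quinn=3, Ivan=3
Event 7 (Quinn -1): Quinn: 3 -> 2. State: Quinn=2, Ivan=3
Event 8 (Ivan -> Quinn, 3): Ivan: 3 -> 0, Quinn: 2 -> 5. State: Quinn=5, Ivan=0
Event 9 (Ivan +4): Ivan: 0 -> 4. State: Quinn=5, Ivan=4

Ivan's final count: 4

Answer: 4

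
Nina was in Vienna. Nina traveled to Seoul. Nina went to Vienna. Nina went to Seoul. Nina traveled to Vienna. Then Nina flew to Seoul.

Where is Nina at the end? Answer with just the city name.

Tracking Nina's location:
Start: Nina is in Vienna.
After move 1: Vienna -> Seoul. Nina is in Seoul.
After move 2: Seoul -> Vienna. Nina is in Vienna.
After move 3: Vienna -> Seoul. Nina is in Seoul.
After move 4: Seoul -> Vienna. Nina is in Vienna.
After move 5: Vienna -> Seoul. Nina is in Seoul.

Answer: Seoul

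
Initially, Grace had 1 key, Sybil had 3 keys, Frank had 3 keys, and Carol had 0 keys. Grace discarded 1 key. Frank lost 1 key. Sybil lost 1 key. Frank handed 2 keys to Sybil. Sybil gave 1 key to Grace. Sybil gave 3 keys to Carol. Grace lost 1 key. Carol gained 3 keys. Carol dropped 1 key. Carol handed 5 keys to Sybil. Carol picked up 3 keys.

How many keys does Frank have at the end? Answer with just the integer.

Tracking counts step by step:
Start: Grace=1, Sybil=3, Frank=3, Carol=0
Event 1 (Grace -1): Grace: 1 -> 0. State: Grace=0, Sybil=3, Frank=3, Carol=0
Event 2 (Frank -1): Frank: 3 -> 2. State: Grace=0, Sybil=3, Frank=2, Carol=0
Event 3 (Sybil -1): Sybil: 3 -> 2. State: Grace=0, Sybil=2, Frank=2, Carol=0
Event 4 (Frank -> Sybil, 2): Frank: 2 -> 0, Sybil: 2 -> 4. State: Grace=0, Sybil=4, Frank=0, Carol=0
Event 5 (Sybil -> Grace, 1): Sybil: 4 -> 3, Grace: 0 -> 1. State: Grace=1, Sybil=3, Frank=0, Carol=0
Event 6 (Sybil -> Carol, 3): Sybil: 3 -> 0, Carol: 0 -> 3. State: Grace=1, Sybil=0, Frank=0, Carol=3
Event 7 (Grace -1): Grace: 1 -> 0. State: Grace=0, Sybil=0, Frank=0, Carol=3
Event 8 (Carol +3): Carol: 3 -> 6. State: Grace=0, Sybil=0, Frank=0, Carol=6
Event 9 (Carol -1): Carol: 6 -> 5. State: Grace=0, Sybil=0, Frank=0, Carol=5
Event 10 (Carol -> Sybil, 5): Carol: 5 -> 0, Sybil: 0 -> 5. State: Grace=0, Sybil=5, Frank=0, Carol=0
Event 11 (Carol +3): Carol: 0 -> 3. State: Grace=0, Sybil=5, Frank=0, Carol=3

Frank's final count: 0

Answer: 0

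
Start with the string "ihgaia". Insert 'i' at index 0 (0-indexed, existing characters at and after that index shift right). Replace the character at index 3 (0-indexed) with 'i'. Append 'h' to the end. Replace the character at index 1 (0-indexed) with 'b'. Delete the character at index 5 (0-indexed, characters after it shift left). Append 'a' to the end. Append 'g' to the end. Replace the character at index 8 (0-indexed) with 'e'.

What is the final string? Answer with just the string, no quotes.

Answer: ibhiaahae

Derivation:
Applying each edit step by step:
Start: "ihgaia"
Op 1 (insert 'i' at idx 0): "ihgaia" -> "iihgaia"
Op 2 (replace idx 3: 'g' -> 'i'): "iihgaia" -> "iihiaia"
Op 3 (append 'h'): "iihiaia" -> "iihiaiah"
Op 4 (replace idx 1: 'i' -> 'b'): "iihiaiah" -> "ibhiaiah"
Op 5 (delete idx 5 = 'i'): "ibhiaiah" -> "ibhiaah"
Op 6 (append 'a'): "ibhiaah" -> "ibhiaaha"
Op 7 (append 'g'): "ibhiaaha" -> "ibhiaahag"
Op 8 (replace idx 8: 'g' -> 'e'): "ibhiaahag" -> "ibhiaahae"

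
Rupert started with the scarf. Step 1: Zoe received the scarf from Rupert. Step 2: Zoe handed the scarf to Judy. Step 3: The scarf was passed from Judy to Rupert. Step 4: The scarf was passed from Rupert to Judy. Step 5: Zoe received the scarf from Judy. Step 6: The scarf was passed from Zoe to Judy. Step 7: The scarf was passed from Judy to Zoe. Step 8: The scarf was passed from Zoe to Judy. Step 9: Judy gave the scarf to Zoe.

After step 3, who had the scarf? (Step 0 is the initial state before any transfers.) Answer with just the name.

Answer: Rupert

Derivation:
Tracking the scarf holder through step 3:
After step 0 (start): Rupert
After step 1: Zoe
After step 2: Judy
After step 3: Rupert

At step 3, the holder is Rupert.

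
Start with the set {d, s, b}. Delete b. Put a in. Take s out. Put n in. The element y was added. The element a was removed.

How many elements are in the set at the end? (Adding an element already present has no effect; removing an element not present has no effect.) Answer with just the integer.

Answer: 3

Derivation:
Tracking the set through each operation:
Start: {b, d, s}
Event 1 (remove b): removed. Set: {d, s}
Event 2 (add a): added. Set: {a, d, s}
Event 3 (remove s): removed. Set: {a, d}
Event 4 (add n): added. Set: {a, d, n}
Event 5 (add y): added. Set: {a, d, n, y}
Event 6 (remove a): removed. Set: {d, n, y}

Final set: {d, n, y} (size 3)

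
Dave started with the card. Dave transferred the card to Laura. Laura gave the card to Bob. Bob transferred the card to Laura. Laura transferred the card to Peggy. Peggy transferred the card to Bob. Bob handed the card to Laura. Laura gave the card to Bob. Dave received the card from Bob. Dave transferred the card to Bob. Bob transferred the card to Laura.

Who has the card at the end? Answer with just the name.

Answer: Laura

Derivation:
Tracking the card through each event:
Start: Dave has the card.
After event 1: Laura has the card.
After event 2: Bob has the card.
After event 3: Laura has the card.
After event 4: Peggy has the card.
After event 5: Bob has the card.
After event 6: Laura has the card.
After event 7: Bob has the card.
After event 8: Dave has the card.
After event 9: Bob has the card.
After event 10: Laura has the card.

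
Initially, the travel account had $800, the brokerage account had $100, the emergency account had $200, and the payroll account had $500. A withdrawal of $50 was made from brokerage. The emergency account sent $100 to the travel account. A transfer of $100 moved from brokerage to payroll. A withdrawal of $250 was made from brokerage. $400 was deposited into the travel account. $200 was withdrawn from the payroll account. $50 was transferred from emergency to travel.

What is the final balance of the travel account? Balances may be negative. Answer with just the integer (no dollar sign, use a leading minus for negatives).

Tracking account balances step by step:
Start: travel=800, brokerage=100, emergency=200, payroll=500
Event 1 (withdraw 50 from brokerage): brokerage: 100 - 50 = 50. Balances: travel=800, brokerage=50, emergency=200, payroll=500
Event 2 (transfer 100 emergency -> travel): emergency: 200 - 100 = 100, travel: 800 + 100 = 900. Balances: travel=900, brokerage=50, emergency=100, payroll=500
Event 3 (transfer 100 brokerage -> payroll): brokerage: 50 - 100 = -50, payroll: 500 + 100 = 600. Balances: travel=900, brokerage=-50, emergency=100, payroll=600
Event 4 (withdraw 250 from brokerage): brokerage: -50 - 250 = -300. Balances: travel=900, brokerage=-300, emergency=100, payroll=600
Event 5 (deposit 400 to travel): travel: 900 + 400 = 1300. Balances: travel=1300, brokerage=-300, emergency=100, payroll=600
Event 6 (withdraw 200 from payroll): payroll: 600 - 200 = 400. Balances: travel=1300, brokerage=-300, emergency=100, payroll=400
Event 7 (transfer 50 emergency -> travel): emergency: 100 - 50 = 50, travel: 1300 + 50 = 1350. Balances: travel=1350, brokerage=-300, emergency=50, payroll=400

Final balance of travel: 1350

Answer: 1350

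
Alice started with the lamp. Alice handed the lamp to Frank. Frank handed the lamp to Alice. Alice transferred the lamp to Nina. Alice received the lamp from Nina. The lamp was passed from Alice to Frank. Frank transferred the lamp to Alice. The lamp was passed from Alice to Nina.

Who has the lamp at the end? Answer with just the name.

Answer: Nina

Derivation:
Tracking the lamp through each event:
Start: Alice has the lamp.
After event 1: Frank has the lamp.
After event 2: Alice has the lamp.
After event 3: Nina has the lamp.
After event 4: Alice has the lamp.
After event 5: Frank has the lamp.
After event 6: Alice has the lamp.
After event 7: Nina has the lamp.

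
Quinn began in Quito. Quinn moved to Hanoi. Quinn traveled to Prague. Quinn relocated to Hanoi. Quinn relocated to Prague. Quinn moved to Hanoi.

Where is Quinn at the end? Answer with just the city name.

Answer: Hanoi

Derivation:
Tracking Quinn's location:
Start: Quinn is in Quito.
After move 1: Quito -> Hanoi. Quinn is in Hanoi.
After move 2: Hanoi -> Prague. Quinn is in Prague.
After move 3: Prague -> Hanoi. Quinn is in Hanoi.
After move 4: Hanoi -> Prague. Quinn is in Prague.
After move 5: Prague -> Hanoi. Quinn is in Hanoi.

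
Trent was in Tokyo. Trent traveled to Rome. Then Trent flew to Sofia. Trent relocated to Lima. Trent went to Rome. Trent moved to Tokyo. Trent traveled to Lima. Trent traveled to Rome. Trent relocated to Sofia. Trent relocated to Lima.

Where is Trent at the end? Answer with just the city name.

Answer: Lima

Derivation:
Tracking Trent's location:
Start: Trent is in Tokyo.
After move 1: Tokyo -> Rome. Trent is in Rome.
After move 2: Rome -> Sofia. Trent is in Sofia.
After move 3: Sofia -> Lima. Trent is in Lima.
After move 4: Lima -> Rome. Trent is in Rome.
After move 5: Rome -> Tokyo. Trent is in Tokyo.
After move 6: Tokyo -> Lima. Trent is in Lima.
After move 7: Lima -> Rome. Trent is in Rome.
After move 8: Rome -> Sofia. Trent is in Sofia.
After move 9: Sofia -> Lima. Trent is in Lima.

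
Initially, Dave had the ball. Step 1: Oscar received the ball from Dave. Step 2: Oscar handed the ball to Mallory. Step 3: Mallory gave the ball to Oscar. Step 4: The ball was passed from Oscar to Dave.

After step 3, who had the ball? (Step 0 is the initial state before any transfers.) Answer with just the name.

Answer: Oscar

Derivation:
Tracking the ball holder through step 3:
After step 0 (start): Dave
After step 1: Oscar
After step 2: Mallory
After step 3: Oscar

At step 3, the holder is Oscar.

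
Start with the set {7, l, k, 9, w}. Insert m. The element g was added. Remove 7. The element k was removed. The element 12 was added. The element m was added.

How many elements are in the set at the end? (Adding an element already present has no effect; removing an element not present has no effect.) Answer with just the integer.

Answer: 6

Derivation:
Tracking the set through each operation:
Start: {7, 9, k, l, w}
Event 1 (add m): added. Set: {7, 9, k, l, m, w}
Event 2 (add g): added. Set: {7, 9, g, k, l, m, w}
Event 3 (remove 7): removed. Set: {9, g, k, l, m, w}
Event 4 (remove k): removed. Set: {9, g, l, m, w}
Event 5 (add 12): added. Set: {12, 9, g, l, m, w}
Event 6 (add m): already present, no change. Set: {12, 9, g, l, m, w}

Final set: {12, 9, g, l, m, w} (size 6)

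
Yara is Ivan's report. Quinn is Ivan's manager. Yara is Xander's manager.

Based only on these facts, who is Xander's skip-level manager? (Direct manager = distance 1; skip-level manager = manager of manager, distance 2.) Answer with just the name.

Answer: Ivan

Derivation:
Reconstructing the manager chain from the given facts:
  Quinn -> Ivan -> Yara -> Xander
(each arrow means 'manager of the next')
Positions in the chain (0 = top):
  position of Quinn: 0
  position of Ivan: 1
  position of Yara: 2
  position of Xander: 3

Xander is at position 3; the skip-level manager is 2 steps up the chain, i.e. position 1: Ivan.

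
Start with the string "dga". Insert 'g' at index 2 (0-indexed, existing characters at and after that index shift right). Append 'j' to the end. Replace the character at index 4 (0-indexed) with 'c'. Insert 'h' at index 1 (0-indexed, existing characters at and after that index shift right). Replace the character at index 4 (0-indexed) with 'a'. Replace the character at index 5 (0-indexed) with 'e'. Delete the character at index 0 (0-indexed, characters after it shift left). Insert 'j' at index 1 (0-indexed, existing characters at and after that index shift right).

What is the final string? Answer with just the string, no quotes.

Answer: hjggae

Derivation:
Applying each edit step by step:
Start: "dga"
Op 1 (insert 'g' at idx 2): "dga" -> "dgga"
Op 2 (append 'j'): "dgga" -> "dggaj"
Op 3 (replace idx 4: 'j' -> 'c'): "dggaj" -> "dggac"
Op 4 (insert 'h' at idx 1): "dggac" -> "dhggac"
Op 5 (replace idx 4: 'a' -> 'a'): "dhggac" -> "dhggac"
Op 6 (replace idx 5: 'c' -> 'e'): "dhggac" -> "dhggae"
Op 7 (delete idx 0 = 'd'): "dhggae" -> "hggae"
Op 8 (insert 'j' at idx 1): "hggae" -> "hjggae"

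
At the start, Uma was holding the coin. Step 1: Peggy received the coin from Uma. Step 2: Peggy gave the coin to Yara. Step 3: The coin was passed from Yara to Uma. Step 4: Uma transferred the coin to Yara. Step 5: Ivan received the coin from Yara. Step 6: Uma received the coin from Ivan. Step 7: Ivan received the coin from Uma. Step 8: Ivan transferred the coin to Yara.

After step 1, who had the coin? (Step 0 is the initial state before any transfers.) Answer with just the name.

Tracking the coin holder through step 1:
After step 0 (start): Uma
After step 1: Peggy

At step 1, the holder is Peggy.

Answer: Peggy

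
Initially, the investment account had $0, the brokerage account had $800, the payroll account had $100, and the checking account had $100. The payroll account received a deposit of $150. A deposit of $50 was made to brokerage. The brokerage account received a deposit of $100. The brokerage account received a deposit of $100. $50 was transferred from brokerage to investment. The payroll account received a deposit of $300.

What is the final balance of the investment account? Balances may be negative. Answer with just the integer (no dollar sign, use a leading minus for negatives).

Answer: 50

Derivation:
Tracking account balances step by step:
Start: investment=0, brokerage=800, payroll=100, checking=100
Event 1 (deposit 150 to payroll): payroll: 100 + 150 = 250. Balances: investment=0, brokerage=800, payroll=250, checking=100
Event 2 (deposit 50 to brokerage): brokerage: 800 + 50 = 850. Balances: investment=0, brokerage=850, payroll=250, checking=100
Event 3 (deposit 100 to brokerage): brokerage: 850 + 100 = 950. Balances: investment=0, brokerage=950, payroll=250, checking=100
Event 4 (deposit 100 to brokerage): brokerage: 950 + 100 = 1050. Balances: investment=0, brokerage=1050, payroll=250, checking=100
Event 5 (transfer 50 brokerage -> investment): brokerage: 1050 - 50 = 1000, investment: 0 + 50 = 50. Balances: investment=50, brokerage=1000, payroll=250, checking=100
Event 6 (deposit 300 to payroll): payroll: 250 + 300 = 550. Balances: investment=50, brokerage=1000, payroll=550, checking=100

Final balance of investment: 50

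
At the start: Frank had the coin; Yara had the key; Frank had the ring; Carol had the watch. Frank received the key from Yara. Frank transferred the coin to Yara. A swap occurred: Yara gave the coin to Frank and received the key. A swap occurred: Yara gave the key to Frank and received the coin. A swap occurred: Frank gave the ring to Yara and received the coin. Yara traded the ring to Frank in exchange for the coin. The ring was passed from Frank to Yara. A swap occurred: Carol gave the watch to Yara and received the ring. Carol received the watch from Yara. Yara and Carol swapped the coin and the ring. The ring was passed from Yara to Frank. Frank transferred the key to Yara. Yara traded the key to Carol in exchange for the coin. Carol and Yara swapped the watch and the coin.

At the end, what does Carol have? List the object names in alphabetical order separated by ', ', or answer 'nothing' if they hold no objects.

Answer: coin, key

Derivation:
Tracking all object holders:
Start: coin:Frank, key:Yara, ring:Frank, watch:Carol
Event 1 (give key: Yara -> Frank). State: coin:Frank, key:Frank, ring:Frank, watch:Carol
Event 2 (give coin: Frank -> Yara). State: coin:Yara, key:Frank, ring:Frank, watch:Carol
Event 3 (swap coin<->key: now coin:Frank, key:Yara). State: coin:Frank, key:Yara, ring:Frank, watch:Carol
Event 4 (swap key<->coin: now key:Frank, coin:Yara). State: coin:Yara, key:Frank, ring:Frank, watch:Carol
Event 5 (swap ring<->coin: now ring:Yara, coin:Frank). State: coin:Frank, key:Frank, ring:Yara, watch:Carol
Event 6 (swap ring<->coin: now ring:Frank, coin:Yara). State: coin:Yara, key:Frank, ring:Frank, watch:Carol
Event 7 (give ring: Frank -> Yara). State: coin:Yara, key:Frank, ring:Yara, watch:Carol
Event 8 (swap watch<->ring: now watch:Yara, ring:Carol). State: coin:Yara, key:Frank, ring:Carol, watch:Yara
Event 9 (give watch: Yara -> Carol). State: coin:Yara, key:Frank, ring:Carol, watch:Carol
Event 10 (swap coin<->ring: now coin:Carol, ring:Yara). State: coin:Carol, key:Frank, ring:Yara, watch:Carol
Event 11 (give ring: Yara -> Frank). State: coin:Carol, key:Frank, ring:Frank, watch:Carol
Event 12 (give key: Frank -> Yara). State: coin:Carol, key:Yara, ring:Frank, watch:Carol
Event 13 (swap key<->coin: now key:Carol, coin:Yara). State: coin:Yara, key:Carol, ring:Frank, watch:Carol
Event 14 (swap watch<->coin: now watch:Yara, coin:Carol). State: coin:Carol, key:Carol, ring:Frank, watch:Yara

Final state: coin:Carol, key:Carol, ring:Frank, watch:Yara
Carol holds: coin, key.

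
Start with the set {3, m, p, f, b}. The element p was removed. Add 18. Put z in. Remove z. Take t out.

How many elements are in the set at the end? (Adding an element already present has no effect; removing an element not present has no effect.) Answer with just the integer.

Tracking the set through each operation:
Start: {3, b, f, m, p}
Event 1 (remove p): removed. Set: {3, b, f, m}
Event 2 (add 18): added. Set: {18, 3, b, f, m}
Event 3 (add z): added. Set: {18, 3, b, f, m, z}
Event 4 (remove z): removed. Set: {18, 3, b, f, m}
Event 5 (remove t): not present, no change. Set: {18, 3, b, f, m}

Final set: {18, 3, b, f, m} (size 5)

Answer: 5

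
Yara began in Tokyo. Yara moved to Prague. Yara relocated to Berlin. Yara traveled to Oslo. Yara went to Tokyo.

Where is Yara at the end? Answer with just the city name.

Answer: Tokyo

Derivation:
Tracking Yara's location:
Start: Yara is in Tokyo.
After move 1: Tokyo -> Prague. Yara is in Prague.
After move 2: Prague -> Berlin. Yara is in Berlin.
After move 3: Berlin -> Oslo. Yara is in Oslo.
After move 4: Oslo -> Tokyo. Yara is in Tokyo.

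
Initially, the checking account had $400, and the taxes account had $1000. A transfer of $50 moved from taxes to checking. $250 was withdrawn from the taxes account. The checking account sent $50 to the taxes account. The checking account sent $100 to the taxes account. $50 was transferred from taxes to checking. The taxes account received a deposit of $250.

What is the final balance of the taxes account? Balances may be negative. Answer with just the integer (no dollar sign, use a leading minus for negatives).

Tracking account balances step by step:
Start: checking=400, taxes=1000
Event 1 (transfer 50 taxes -> checking): taxes: 1000 - 50 = 950, checking: 400 + 50 = 450. Balances: checking=450, taxes=950
Event 2 (withdraw 250 from taxes): taxes: 950 - 250 = 700. Balances: checking=450, taxes=700
Event 3 (transfer 50 checking -> taxes): checking: 450 - 50 = 400, taxes: 700 + 50 = 750. Balances: checking=400, taxes=750
Event 4 (transfer 100 checking -> taxes): checking: 400 - 100 = 300, taxes: 750 + 100 = 850. Balances: checking=300, taxes=850
Event 5 (transfer 50 taxes -> checking): taxes: 850 - 50 = 800, checking: 300 + 50 = 350. Balances: checking=350, taxes=800
Event 6 (deposit 250 to taxes): taxes: 800 + 250 = 1050. Balances: checking=350, taxes=1050

Final balance of taxes: 1050

Answer: 1050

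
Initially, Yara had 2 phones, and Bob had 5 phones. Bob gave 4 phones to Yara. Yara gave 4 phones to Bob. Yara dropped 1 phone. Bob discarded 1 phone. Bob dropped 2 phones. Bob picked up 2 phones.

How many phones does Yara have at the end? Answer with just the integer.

Tracking counts step by step:
Start: Yara=2, Bob=5
Event 1 (Bob -> Yara, 4): Bob: 5 -> 1, Yara: 2 -> 6. State: Yara=6, Bob=1
Event 2 (Yara -> Bob, 4): Yara: 6 -> 2, Bob: 1 -> 5. State: Yara=2, Bob=5
Event 3 (Yara -1): Yara: 2 -> 1. State: Yara=1, Bob=5
Event 4 (Bob -1): Bob: 5 -> 4. State: Yara=1, Bob=4
Event 5 (Bob -2): Bob: 4 -> 2. State: Yara=1, Bob=2
Event 6 (Bob +2): Bob: 2 -> 4. State: Yara=1, Bob=4

Yara's final count: 1

Answer: 1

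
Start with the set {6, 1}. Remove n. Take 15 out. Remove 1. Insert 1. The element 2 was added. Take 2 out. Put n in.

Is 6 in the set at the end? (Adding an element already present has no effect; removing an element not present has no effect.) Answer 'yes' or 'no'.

Tracking the set through each operation:
Start: {1, 6}
Event 1 (remove n): not present, no change. Set: {1, 6}
Event 2 (remove 15): not present, no change. Set: {1, 6}
Event 3 (remove 1): removed. Set: {6}
Event 4 (add 1): added. Set: {1, 6}
Event 5 (add 2): added. Set: {1, 2, 6}
Event 6 (remove 2): removed. Set: {1, 6}
Event 7 (add n): added. Set: {1, 6, n}

Final set: {1, 6, n} (size 3)
6 is in the final set.

Answer: yes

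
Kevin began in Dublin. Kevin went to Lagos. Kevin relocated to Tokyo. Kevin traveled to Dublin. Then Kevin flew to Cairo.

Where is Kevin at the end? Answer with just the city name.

Tracking Kevin's location:
Start: Kevin is in Dublin.
After move 1: Dublin -> Lagos. Kevin is in Lagos.
After move 2: Lagos -> Tokyo. Kevin is in Tokyo.
After move 3: Tokyo -> Dublin. Kevin is in Dublin.
After move 4: Dublin -> Cairo. Kevin is in Cairo.

Answer: Cairo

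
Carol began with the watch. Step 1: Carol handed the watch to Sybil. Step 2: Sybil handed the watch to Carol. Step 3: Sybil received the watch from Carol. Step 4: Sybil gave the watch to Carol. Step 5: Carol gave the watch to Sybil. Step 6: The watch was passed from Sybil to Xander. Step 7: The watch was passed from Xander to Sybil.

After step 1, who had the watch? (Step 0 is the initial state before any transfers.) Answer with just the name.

Tracking the watch holder through step 1:
After step 0 (start): Carol
After step 1: Sybil

At step 1, the holder is Sybil.

Answer: Sybil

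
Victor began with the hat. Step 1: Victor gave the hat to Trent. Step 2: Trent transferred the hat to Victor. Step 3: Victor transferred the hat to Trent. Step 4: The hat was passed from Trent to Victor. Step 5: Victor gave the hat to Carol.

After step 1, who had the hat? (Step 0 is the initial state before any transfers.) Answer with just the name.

Answer: Trent

Derivation:
Tracking the hat holder through step 1:
After step 0 (start): Victor
After step 1: Trent

At step 1, the holder is Trent.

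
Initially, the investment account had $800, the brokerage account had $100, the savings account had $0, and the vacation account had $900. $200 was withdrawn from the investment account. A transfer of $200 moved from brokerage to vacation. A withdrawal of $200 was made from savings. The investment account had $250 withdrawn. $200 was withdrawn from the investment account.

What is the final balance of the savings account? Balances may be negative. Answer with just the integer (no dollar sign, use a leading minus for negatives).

Tracking account balances step by step:
Start: investment=800, brokerage=100, savings=0, vacation=900
Event 1 (withdraw 200 from investment): investment: 800 - 200 = 600. Balances: investment=600, brokerage=100, savings=0, vacation=900
Event 2 (transfer 200 brokerage -> vacation): brokerage: 100 - 200 = -100, vacation: 900 + 200 = 1100. Balances: investment=600, brokerage=-100, savings=0, vacation=1100
Event 3 (withdraw 200 from savings): savings: 0 - 200 = -200. Balances: investment=600, brokerage=-100, savings=-200, vacation=1100
Event 4 (withdraw 250 from investment): investment: 600 - 250 = 350. Balances: investment=350, brokerage=-100, savings=-200, vacation=1100
Event 5 (withdraw 200 from investment): investment: 350 - 200 = 150. Balances: investment=150, brokerage=-100, savings=-200, vacation=1100

Final balance of savings: -200

Answer: -200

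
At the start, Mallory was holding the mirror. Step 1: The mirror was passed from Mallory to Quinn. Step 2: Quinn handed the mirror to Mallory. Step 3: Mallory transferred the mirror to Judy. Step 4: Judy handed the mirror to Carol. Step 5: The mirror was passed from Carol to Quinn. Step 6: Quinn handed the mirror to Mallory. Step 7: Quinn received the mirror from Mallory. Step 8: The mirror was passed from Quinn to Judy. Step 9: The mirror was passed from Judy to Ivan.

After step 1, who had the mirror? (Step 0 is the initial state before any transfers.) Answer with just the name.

Tracking the mirror holder through step 1:
After step 0 (start): Mallory
After step 1: Quinn

At step 1, the holder is Quinn.

Answer: Quinn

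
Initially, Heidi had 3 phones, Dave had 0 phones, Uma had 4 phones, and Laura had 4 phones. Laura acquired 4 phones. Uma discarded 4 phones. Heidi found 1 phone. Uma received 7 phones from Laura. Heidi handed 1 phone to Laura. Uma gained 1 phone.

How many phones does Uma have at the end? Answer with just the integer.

Tracking counts step by step:
Start: Heidi=3, Dave=0, Uma=4, Laura=4
Event 1 (Laura +4): Laura: 4 -> 8. State: Heidi=3, Dave=0, Uma=4, Laura=8
Event 2 (Uma -4): Uma: 4 -> 0. State: Heidi=3, Dave=0, Uma=0, Laura=8
Event 3 (Heidi +1): Heidi: 3 -> 4. State: Heidi=4, Dave=0, Uma=0, Laura=8
Event 4 (Laura -> Uma, 7): Laura: 8 -> 1, Uma: 0 -> 7. State: Heidi=4, Dave=0, Uma=7, Laura=1
Event 5 (Heidi -> Laura, 1): Heidi: 4 -> 3, Laura: 1 -> 2. State: Heidi=3, Dave=0, Uma=7, Laura=2
Event 6 (Uma +1): Uma: 7 -> 8. State: Heidi=3, Dave=0, Uma=8, Laura=2

Uma's final count: 8

Answer: 8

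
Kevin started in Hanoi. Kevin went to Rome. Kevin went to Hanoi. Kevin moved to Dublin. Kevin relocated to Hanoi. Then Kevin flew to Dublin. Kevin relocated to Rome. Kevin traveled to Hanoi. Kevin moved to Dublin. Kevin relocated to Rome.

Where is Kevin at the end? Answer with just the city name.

Tracking Kevin's location:
Start: Kevin is in Hanoi.
After move 1: Hanoi -> Rome. Kevin is in Rome.
After move 2: Rome -> Hanoi. Kevin is in Hanoi.
After move 3: Hanoi -> Dublin. Kevin is in Dublin.
After move 4: Dublin -> Hanoi. Kevin is in Hanoi.
After move 5: Hanoi -> Dublin. Kevin is in Dublin.
After move 6: Dublin -> Rome. Kevin is in Rome.
After move 7: Rome -> Hanoi. Kevin is in Hanoi.
After move 8: Hanoi -> Dublin. Kevin is in Dublin.
After move 9: Dublin -> Rome. Kevin is in Rome.

Answer: Rome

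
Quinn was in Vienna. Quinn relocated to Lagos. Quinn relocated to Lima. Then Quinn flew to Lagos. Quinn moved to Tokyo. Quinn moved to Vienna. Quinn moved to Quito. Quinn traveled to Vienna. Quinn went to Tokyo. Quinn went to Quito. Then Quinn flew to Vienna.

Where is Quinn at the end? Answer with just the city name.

Answer: Vienna

Derivation:
Tracking Quinn's location:
Start: Quinn is in Vienna.
After move 1: Vienna -> Lagos. Quinn is in Lagos.
After move 2: Lagos -> Lima. Quinn is in Lima.
After move 3: Lima -> Lagos. Quinn is in Lagos.
After move 4: Lagos -> Tokyo. Quinn is in Tokyo.
After move 5: Tokyo -> Vienna. Quinn is in Vienna.
After move 6: Vienna -> Quito. Quinn is in Quito.
After move 7: Quito -> Vienna. Quinn is in Vienna.
After move 8: Vienna -> Tokyo. Quinn is in Tokyo.
After move 9: Tokyo -> Quito. Quinn is in Quito.
After move 10: Quito -> Vienna. Quinn is in Vienna.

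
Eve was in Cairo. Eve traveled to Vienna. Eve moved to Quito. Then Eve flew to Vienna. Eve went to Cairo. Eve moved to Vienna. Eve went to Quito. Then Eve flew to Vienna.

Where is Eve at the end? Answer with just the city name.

Answer: Vienna

Derivation:
Tracking Eve's location:
Start: Eve is in Cairo.
After move 1: Cairo -> Vienna. Eve is in Vienna.
After move 2: Vienna -> Quito. Eve is in Quito.
After move 3: Quito -> Vienna. Eve is in Vienna.
After move 4: Vienna -> Cairo. Eve is in Cairo.
After move 5: Cairo -> Vienna. Eve is in Vienna.
After move 6: Vienna -> Quito. Eve is in Quito.
After move 7: Quito -> Vienna. Eve is in Vienna.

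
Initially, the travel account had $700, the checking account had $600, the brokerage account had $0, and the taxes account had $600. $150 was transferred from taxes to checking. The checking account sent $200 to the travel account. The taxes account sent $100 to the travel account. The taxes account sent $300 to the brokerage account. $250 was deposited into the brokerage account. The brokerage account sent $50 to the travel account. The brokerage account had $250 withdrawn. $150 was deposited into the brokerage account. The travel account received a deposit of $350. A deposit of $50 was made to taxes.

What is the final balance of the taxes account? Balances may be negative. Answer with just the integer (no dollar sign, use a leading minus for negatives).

Answer: 100

Derivation:
Tracking account balances step by step:
Start: travel=700, checking=600, brokerage=0, taxes=600
Event 1 (transfer 150 taxes -> checking): taxes: 600 - 150 = 450, checking: 600 + 150 = 750. Balances: travel=700, checking=750, brokerage=0, taxes=450
Event 2 (transfer 200 checking -> travel): checking: 750 - 200 = 550, travel: 700 + 200 = 900. Balances: travel=900, checking=550, brokerage=0, taxes=450
Event 3 (transfer 100 taxes -> travel): taxes: 450 - 100 = 350, travel: 900 + 100 = 1000. Balances: travel=1000, checking=550, brokerage=0, taxes=350
Event 4 (transfer 300 taxes -> brokerage): taxes: 350 - 300 = 50, brokerage: 0 + 300 = 300. Balances: travel=1000, checking=550, brokerage=300, taxes=50
Event 5 (deposit 250 to brokerage): brokerage: 300 + 250 = 550. Balances: travel=1000, checking=550, brokerage=550, taxes=50
Event 6 (transfer 50 brokerage -> travel): brokerage: 550 - 50 = 500, travel: 1000 + 50 = 1050. Balances: travel=1050, checking=550, brokerage=500, taxes=50
Event 7 (withdraw 250 from brokerage): brokerage: 500 - 250 = 250. Balances: travel=1050, checking=550, brokerage=250, taxes=50
Event 8 (deposit 150 to brokerage): brokerage: 250 + 150 = 400. Balances: travel=1050, checking=550, brokerage=400, taxes=50
Event 9 (deposit 350 to travel): travel: 1050 + 350 = 1400. Balances: travel=1400, checking=550, brokerage=400, taxes=50
Event 10 (deposit 50 to taxes): taxes: 50 + 50 = 100. Balances: travel=1400, checking=550, brokerage=400, taxes=100

Final balance of taxes: 100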